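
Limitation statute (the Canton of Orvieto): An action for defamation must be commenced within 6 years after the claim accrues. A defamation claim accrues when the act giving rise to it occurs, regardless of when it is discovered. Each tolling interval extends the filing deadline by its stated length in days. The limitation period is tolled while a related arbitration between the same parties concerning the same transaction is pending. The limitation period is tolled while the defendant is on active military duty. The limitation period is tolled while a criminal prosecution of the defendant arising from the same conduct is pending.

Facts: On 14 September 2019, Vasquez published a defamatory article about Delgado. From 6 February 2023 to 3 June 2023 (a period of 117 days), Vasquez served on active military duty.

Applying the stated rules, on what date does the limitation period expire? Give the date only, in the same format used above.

9 January 2026

The claim accrued on 14 September 2019, the date of the act.
Adding the 6 years base period to 14 September 2019 gives a deadline of 14 September 2025, before any tolling.
The defendant's active military service from 6 February 2023 to 3 June 2023 tolled the period for 117 days, extending the deadline to 9 January 2026.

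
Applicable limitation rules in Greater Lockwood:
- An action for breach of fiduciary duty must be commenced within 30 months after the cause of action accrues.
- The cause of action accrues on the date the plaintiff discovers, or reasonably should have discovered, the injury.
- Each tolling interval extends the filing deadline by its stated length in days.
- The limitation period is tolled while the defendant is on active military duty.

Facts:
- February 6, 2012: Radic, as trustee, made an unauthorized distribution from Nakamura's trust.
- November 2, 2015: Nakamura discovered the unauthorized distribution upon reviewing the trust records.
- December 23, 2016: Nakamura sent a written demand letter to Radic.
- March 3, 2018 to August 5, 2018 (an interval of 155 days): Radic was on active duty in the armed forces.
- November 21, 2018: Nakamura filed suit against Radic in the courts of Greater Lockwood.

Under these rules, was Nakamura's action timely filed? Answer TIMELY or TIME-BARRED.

Accrual is tied to discovery, so the period began on November 2, 2015 rather than on February 6, 2012 when the act occurred.
30 months from November 2, 2015 is May 2, 2018.
The defendant's active military service from March 3, 2018 to August 5, 2018 tolled the period for 155 days, extending the deadline to October 4, 2018.
The other events in the timeline have no effect on the limitation period under the stated rules.
Filing on November 21, 2018 missed the October 4, 2018 deadline — the action is time-barred.

TIME-BARRED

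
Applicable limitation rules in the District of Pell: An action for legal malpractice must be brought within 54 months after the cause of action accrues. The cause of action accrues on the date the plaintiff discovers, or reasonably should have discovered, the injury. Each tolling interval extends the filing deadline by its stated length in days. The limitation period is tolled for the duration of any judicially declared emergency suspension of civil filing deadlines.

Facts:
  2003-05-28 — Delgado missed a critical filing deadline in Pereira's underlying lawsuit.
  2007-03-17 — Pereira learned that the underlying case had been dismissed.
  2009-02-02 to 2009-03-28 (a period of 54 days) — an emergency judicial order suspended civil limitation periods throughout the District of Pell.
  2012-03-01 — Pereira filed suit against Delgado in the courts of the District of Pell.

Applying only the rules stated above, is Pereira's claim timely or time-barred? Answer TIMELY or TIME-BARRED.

Accrual is tied to discovery, so the period began on 2007-03-17 rather than on 2003-05-28 when the act occurred.
The untolled deadline — 54 months after 2007-03-17 — is 2011-09-17.
The period was tolled for 54 days by the emergency suspension of filing deadlines (2009-02-02 to 2009-03-28), pushing the deadline to 2011-11-10.
Pereira filed on 2012-03-01, after the 2011-11-10 deadline, so the action is time-barred.

TIME-BARRED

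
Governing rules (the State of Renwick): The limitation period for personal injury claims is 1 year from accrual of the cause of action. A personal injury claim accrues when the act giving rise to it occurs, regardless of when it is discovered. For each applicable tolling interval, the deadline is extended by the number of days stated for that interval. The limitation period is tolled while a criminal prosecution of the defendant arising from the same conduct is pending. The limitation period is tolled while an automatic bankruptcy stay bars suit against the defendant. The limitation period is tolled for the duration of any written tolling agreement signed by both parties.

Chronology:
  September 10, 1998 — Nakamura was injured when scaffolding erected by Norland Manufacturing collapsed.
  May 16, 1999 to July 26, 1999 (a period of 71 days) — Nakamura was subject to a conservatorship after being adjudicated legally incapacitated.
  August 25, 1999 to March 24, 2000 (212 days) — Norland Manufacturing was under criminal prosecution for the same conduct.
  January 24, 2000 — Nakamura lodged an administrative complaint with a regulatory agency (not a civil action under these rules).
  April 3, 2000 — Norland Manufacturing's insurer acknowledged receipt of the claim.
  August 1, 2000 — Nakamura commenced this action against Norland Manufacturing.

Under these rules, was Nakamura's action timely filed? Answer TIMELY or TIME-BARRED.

The cause of action accrued on September 10, 1998, the date of the act.
Adding the 1 year base period to September 10, 1998 gives a deadline of September 10, 1999, before any tolling.
The pending criminal prosecution from August 25, 1999 to March 24, 2000 tolled the period for 212 days, extending the deadline to April 9, 2000.
No stated provision tolls the period for the plaintiff's incapacity, so the interval from May 16, 1999 to July 26, 1999 has no effect on the deadline.
None of the other events listed affects the running of the period under the stated rules.
The August 1, 2000 filing falls after the April 9, 2000 deadline; the claim is time-barred.

TIME-BARRED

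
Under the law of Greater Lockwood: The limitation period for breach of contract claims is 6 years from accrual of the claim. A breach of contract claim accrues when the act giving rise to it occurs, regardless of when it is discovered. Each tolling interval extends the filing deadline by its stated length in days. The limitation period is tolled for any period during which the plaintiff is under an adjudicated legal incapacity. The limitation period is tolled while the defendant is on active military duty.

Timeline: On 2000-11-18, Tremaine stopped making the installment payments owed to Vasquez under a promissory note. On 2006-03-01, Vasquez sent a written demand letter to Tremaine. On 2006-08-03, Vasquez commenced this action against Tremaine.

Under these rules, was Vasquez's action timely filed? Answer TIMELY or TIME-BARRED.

TIMELY

The claim accrued on 2000-11-18, the date of the act.
6 years from 2000-11-18 is 2006-11-18.
Nothing else in the chronology tolls or restarts the period.
Vasquez filed on 2006-08-03, before the 2006-11-18 deadline, so the action is timely.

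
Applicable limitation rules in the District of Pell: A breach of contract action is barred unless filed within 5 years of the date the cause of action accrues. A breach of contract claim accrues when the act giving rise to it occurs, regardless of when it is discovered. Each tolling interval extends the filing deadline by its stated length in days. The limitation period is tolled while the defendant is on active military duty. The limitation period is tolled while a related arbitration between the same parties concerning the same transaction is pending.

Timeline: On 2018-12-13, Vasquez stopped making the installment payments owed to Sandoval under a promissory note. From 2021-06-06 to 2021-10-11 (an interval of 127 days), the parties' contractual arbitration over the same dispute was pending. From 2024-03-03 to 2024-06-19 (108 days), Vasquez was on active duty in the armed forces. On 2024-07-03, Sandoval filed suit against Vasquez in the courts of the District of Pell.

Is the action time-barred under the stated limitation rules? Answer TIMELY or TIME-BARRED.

The cause of action accrued on 2018-12-13, the date of the act.
5 years from 2018-12-13 is 2023-12-13.
The period was tolled for 127 days by the pending related arbitration (2021-06-06 to 2021-10-11), pushing the deadline to 2024-04-18.
The defendant's active military service from 2024-03-03 to 2024-06-19 tolled the period for 108 days, extending the deadline to 2024-08-04.
Filing on 2024-07-03 beat the 2024-08-04 deadline — the action is timely.

TIMELY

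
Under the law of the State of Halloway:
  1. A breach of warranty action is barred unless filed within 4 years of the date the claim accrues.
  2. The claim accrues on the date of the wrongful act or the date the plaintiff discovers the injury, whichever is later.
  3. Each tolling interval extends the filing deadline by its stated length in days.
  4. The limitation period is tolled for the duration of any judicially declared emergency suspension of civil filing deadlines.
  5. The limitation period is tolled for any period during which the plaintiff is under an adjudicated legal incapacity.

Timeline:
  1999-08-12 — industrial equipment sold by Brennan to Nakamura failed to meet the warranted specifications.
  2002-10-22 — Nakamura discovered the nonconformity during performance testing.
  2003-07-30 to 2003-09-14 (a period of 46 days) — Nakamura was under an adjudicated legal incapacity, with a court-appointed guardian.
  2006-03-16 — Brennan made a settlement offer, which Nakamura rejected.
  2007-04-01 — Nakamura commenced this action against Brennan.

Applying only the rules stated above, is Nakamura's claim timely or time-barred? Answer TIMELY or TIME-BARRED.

Taking the later of the act (1999-08-12) and discovery (2002-10-22), the claim accrued on 2002-10-22.
4 years from 2002-10-22 is 2006-10-22.
Because the plaintiff's legal incapacity ran from 2003-07-30 to 2003-09-14, the deadline is extended by 46 days to 2006-12-07.
Nothing else in the chronology tolls or restarts the period.
Filing on 2007-04-01 missed the 2006-12-07 deadline — the action is time-barred.

TIME-BARRED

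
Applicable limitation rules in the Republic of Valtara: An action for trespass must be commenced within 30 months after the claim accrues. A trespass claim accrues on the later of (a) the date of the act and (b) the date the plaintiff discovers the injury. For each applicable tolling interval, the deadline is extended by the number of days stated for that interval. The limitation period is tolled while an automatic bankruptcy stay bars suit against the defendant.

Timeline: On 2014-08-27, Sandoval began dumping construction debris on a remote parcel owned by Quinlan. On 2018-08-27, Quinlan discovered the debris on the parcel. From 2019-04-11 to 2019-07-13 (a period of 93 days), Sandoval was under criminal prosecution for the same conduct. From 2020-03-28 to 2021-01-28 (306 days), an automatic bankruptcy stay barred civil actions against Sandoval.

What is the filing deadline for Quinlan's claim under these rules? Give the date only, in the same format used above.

The claim accrued on 2018-08-27 — the later of the 2014-08-27 act and the 2018-08-27 discovery.
Adding the 30 months base period to 2018-08-27 gives a deadline of 2021-02-27, before any tolling.
The period was tolled for 306 days by the automatic bankruptcy stay (2020-03-28 to 2021-01-28), pushing the deadline to 2021-12-30.
The pending criminal prosecution from 2019-04-11 to 2019-07-13 does not toll the period, because no stated rule makes a criminal prosecution a tolling event.

2021-12-30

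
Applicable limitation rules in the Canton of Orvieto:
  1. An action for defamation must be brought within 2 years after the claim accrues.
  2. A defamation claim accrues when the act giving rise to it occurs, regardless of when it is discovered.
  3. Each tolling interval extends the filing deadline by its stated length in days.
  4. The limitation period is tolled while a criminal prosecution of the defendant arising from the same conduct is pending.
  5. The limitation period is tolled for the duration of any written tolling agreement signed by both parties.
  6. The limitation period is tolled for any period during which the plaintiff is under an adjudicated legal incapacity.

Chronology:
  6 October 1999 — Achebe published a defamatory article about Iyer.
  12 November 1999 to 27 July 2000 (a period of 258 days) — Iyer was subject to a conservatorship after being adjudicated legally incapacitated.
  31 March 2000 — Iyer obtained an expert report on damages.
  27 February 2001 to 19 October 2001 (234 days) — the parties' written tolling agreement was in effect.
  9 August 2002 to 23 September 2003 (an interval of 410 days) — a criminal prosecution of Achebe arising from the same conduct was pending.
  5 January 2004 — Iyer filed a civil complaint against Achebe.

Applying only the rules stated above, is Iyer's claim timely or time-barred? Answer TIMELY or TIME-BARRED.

The limitation period began to run on 6 October 1999.
Adding the 2 years base period to 6 October 1999 gives a deadline of 6 October 2001, before any tolling.
The plaintiff's legal incapacity from 12 November 1999 to 27 July 2000 tolled the period for 258 days, extending the deadline to 21 June 2002.
Because the written tolling agreement ran from 27 February 2001 to 19 October 2001, the deadline is extended by 234 days to 10 February 2003.
The pending criminal prosecution from 9 August 2002 to 23 September 2003 tolled the period for 410 days, extending the deadline to 26 March 2004.
Nothing else in the chronology tolls or restarts the period.
The 5 January 2004 filing precedes the 26 March 2004 deadline; the claim is timely.

TIMELY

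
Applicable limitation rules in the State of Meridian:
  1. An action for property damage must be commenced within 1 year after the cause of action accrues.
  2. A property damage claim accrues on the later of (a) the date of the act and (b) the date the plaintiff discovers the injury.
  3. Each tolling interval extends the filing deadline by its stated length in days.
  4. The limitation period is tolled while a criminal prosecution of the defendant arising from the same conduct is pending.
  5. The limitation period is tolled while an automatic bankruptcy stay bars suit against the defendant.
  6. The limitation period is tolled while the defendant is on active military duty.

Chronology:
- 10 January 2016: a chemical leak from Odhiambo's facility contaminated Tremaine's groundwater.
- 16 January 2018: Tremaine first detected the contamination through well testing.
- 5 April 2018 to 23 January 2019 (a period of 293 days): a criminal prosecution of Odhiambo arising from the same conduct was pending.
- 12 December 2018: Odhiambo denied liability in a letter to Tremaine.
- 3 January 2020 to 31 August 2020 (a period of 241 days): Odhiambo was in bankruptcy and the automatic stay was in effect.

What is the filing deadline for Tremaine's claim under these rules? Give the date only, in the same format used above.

5 November 2019

The claim accrued on 16 January 2018 — the later of the 10 January 2016 act and the 16 January 2018 discovery.
Adding the 1 year base period to 16 January 2018 gives a deadline of 16 January 2019, before any tolling.
The period was tolled for 293 days by the pending criminal prosecution (5 April 2018 to 23 January 2019), pushing the deadline to 5 November 2019.
By the time the automatic bankruptcy stay began on 3 January 2020, the limitation period had already expired on 5 November 2019; that interval cannot revive it.
None of the other events listed affects the running of the period under the stated rules.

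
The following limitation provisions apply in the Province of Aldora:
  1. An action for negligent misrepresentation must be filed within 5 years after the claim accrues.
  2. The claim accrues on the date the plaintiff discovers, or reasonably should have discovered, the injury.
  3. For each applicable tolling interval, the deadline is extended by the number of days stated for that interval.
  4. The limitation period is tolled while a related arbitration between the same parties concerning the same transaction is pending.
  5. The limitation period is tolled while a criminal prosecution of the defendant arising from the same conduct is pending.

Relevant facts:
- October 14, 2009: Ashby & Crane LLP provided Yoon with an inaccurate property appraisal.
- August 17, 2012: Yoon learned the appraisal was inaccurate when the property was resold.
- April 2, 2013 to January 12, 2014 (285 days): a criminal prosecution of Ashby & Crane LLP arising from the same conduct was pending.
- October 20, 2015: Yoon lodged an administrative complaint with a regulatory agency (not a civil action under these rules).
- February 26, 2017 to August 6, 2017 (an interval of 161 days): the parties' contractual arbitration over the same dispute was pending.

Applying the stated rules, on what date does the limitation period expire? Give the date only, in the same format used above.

November 6, 2018

Accrual is tied to discovery, so the period began on August 17, 2012 rather than on October 14, 2009 when the act occurred.
5 years from August 17, 2012 is August 17, 2017.
The pending criminal prosecution from April 2, 2013 to January 12, 2014 tolled the period for 285 days, extending the deadline to May 29, 2018.
The pending related arbitration from February 26, 2017 to August 6, 2017 tolled the period for 161 days, extending the deadline to November 6, 2018.
Nothing else in the chronology tolls or restarts the period.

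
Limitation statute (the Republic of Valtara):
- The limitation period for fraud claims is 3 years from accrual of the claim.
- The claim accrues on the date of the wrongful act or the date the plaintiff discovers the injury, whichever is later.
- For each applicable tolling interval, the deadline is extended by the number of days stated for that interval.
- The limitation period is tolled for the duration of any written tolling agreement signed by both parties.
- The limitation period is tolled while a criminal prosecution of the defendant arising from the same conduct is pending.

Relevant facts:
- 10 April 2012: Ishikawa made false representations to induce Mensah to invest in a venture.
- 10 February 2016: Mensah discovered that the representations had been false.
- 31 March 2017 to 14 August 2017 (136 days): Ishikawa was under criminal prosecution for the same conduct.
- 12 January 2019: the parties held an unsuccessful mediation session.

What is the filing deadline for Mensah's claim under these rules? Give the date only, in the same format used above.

26 June 2019

Taking the later of the act (10 April 2012) and discovery (10 February 2016), the claim accrued on 10 February 2016.
Adding the 3 years base period to 10 February 2016 gives a deadline of 10 February 2019, before any tolling.
The pending criminal prosecution from 31 March 2017 to 14 August 2017 tolled the period for 136 days, extending the deadline to 26 June 2019.
Nothing else in the chronology tolls or restarts the period.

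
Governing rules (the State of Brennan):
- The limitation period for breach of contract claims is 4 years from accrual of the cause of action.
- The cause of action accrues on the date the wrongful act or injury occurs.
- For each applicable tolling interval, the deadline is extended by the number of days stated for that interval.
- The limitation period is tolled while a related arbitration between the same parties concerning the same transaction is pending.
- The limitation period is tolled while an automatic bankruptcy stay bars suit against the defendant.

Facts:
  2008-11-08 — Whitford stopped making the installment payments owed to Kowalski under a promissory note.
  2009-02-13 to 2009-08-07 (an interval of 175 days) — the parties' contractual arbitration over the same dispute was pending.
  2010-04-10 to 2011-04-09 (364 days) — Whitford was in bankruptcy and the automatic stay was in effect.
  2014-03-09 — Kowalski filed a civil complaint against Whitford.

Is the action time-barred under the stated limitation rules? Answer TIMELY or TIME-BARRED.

TIMELY

The limitation period began to run on 2008-11-08.
Adding the 4 years base period to 2008-11-08 gives a deadline of 2012-11-08, before any tolling.
The pending related arbitration from 2009-02-13 to 2009-08-07 tolled the period for 175 days, extending the deadline to 2013-05-02.
Because the automatic bankruptcy stay ran from 2010-04-10 to 2011-04-09, the deadline is extended by 364 days to 2014-05-01.
Kowalski filed on 2014-03-09, before the 2014-05-01 deadline, so the action is timely.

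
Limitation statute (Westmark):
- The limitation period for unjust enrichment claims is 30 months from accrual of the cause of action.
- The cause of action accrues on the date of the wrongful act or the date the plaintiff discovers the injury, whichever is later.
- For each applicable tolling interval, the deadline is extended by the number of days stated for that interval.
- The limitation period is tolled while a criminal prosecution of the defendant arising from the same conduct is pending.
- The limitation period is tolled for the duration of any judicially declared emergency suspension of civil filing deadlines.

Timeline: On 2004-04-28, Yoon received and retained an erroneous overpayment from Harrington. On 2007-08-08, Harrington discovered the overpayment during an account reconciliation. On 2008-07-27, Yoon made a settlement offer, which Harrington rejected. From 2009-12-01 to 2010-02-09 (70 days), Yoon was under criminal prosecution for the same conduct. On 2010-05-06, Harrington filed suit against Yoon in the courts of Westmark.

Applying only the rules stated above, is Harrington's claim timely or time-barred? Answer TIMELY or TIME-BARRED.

TIME-BARRED

Because discovery on 2007-08-08 post-dates the 2004-04-28 act, accrual under the later-of rule falls on 2007-08-08.
Adding the 30 months base period to 2007-08-08 gives a deadline of 2010-02-08, before any tolling.
The pending criminal prosecution from 2009-12-01 to 2010-02-09 tolled the period for 70 days, extending the deadline to 2010-04-19.
None of the other events listed affects the running of the period under the stated rules.
Filing on 2010-05-06 missed the 2010-04-19 deadline — the action is time-barred.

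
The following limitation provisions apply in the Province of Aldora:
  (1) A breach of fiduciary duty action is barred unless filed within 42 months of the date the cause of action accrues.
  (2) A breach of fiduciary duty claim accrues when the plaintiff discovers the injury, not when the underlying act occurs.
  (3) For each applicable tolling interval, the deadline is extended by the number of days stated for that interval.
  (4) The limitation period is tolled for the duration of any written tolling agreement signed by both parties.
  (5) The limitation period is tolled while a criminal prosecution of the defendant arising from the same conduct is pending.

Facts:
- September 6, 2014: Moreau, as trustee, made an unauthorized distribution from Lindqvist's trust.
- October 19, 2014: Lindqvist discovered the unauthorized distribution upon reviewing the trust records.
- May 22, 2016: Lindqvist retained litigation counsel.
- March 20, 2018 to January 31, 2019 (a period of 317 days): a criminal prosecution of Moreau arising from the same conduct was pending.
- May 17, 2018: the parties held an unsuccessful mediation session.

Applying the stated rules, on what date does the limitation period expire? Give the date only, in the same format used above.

Under the discovery rule, the claim accrued on October 19, 2014, when Lindqvist discovered the injury — not on the September 6, 2014 date of the underlying act.
42 months from October 19, 2014 is April 19, 2018.
Because the pending criminal prosecution ran from March 20, 2018 to January 31, 2019, the deadline is extended by 317 days to March 2, 2019.
The other events in the timeline have no effect on the limitation period under the stated rules.

March 2, 2019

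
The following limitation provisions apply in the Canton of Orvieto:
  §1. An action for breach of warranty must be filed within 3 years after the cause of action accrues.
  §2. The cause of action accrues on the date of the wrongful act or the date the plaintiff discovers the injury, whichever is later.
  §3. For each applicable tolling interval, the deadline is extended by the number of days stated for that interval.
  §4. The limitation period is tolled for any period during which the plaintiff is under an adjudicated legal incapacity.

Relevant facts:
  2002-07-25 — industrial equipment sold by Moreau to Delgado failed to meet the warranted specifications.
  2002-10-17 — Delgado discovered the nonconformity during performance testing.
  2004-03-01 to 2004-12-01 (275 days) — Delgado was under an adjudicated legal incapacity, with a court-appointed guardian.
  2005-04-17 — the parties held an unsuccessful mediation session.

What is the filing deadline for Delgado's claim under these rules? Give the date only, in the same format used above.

Because discovery on 2002-10-17 post-dates the 2002-07-25 act, accrual under the later-of rule falls on 2002-10-17.
Adding the 3 years base period to 2002-10-17 gives a deadline of 2005-10-17, before any tolling.
Because the plaintiff's legal incapacity ran from 2004-03-01 to 2004-12-01, the deadline is extended by 275 days to 2006-07-19.
The other events in the timeline have no effect on the limitation period under the stated rules.

2006-07-19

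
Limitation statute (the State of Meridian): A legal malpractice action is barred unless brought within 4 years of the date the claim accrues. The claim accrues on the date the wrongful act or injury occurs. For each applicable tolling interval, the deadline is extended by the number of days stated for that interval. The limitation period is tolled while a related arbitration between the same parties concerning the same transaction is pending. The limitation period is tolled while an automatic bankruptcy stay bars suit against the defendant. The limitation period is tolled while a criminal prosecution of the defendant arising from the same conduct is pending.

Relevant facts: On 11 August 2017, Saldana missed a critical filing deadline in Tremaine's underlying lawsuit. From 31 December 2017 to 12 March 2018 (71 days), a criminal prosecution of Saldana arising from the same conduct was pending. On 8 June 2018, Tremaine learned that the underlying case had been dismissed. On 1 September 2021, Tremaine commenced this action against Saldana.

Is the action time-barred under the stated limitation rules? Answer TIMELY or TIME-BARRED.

TIMELY

The claim accrued on 11 August 2017, when the wrongful act occurred; under the stated occurrence rule the 8 June 2018 discovery does not delay accrual.
4 years from 11 August 2017 is 11 August 2021.
Because the pending criminal prosecution ran from 31 December 2017 to 12 March 2018, the deadline is extended by 71 days to 21 October 2021.
Filing on 1 September 2021 beat the 21 October 2021 deadline — the action is timely.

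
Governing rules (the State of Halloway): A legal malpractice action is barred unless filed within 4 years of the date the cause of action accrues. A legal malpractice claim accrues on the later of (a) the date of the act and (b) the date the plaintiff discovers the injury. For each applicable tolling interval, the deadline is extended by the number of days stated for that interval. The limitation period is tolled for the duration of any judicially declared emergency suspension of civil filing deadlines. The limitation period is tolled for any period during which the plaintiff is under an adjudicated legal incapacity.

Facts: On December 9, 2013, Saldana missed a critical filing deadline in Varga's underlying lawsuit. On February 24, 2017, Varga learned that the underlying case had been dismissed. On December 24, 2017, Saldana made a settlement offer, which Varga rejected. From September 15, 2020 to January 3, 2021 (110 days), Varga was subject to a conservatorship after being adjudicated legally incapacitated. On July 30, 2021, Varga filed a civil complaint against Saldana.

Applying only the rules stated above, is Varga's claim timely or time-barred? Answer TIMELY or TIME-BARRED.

TIME-BARRED

The claim accrued on February 24, 2017 — the later of the December 9, 2013 act and the February 24, 2017 discovery.
4 years from February 24, 2017 is February 24, 2021.
The period was tolled for 110 days by the plaintiff's legal incapacity (September 15, 2020 to January 3, 2021), pushing the deadline to June 14, 2021.
Nothing else in the chronology tolls or restarts the period.
The July 30, 2021 filing falls after the June 14, 2021 deadline; the claim is time-barred.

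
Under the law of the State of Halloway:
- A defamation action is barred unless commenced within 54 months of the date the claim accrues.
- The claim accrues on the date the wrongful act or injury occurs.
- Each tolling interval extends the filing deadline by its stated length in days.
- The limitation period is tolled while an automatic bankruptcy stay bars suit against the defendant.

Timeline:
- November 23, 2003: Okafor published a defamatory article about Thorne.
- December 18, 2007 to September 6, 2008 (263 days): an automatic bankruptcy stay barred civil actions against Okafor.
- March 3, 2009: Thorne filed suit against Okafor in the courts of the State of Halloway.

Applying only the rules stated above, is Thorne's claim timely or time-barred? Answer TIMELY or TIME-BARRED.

The limitation period began to run on November 23, 2003.
54 months from November 23, 2003 is May 23, 2008.
Because the automatic bankruptcy stay ran from December 18, 2007 to September 6, 2008, the deadline is extended by 263 days to February 10, 2009.
Thorne filed on March 3, 2009, after the February 10, 2009 deadline, so the action is time-barred.

TIME-BARRED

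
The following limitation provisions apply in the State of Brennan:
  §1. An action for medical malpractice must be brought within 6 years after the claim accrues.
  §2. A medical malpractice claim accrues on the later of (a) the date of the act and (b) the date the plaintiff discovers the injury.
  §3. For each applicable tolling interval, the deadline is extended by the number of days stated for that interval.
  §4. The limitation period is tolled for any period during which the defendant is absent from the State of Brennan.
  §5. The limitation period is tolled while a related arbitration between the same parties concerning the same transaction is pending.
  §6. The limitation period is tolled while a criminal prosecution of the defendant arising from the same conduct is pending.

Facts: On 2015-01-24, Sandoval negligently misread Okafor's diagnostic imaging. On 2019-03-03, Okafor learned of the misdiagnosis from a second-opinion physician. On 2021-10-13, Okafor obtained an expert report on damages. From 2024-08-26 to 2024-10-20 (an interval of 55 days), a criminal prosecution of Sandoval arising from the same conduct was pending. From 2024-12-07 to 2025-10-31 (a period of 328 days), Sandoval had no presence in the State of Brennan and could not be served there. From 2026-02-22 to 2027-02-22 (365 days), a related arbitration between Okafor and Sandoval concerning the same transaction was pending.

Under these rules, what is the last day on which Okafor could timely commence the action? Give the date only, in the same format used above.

Taking the later of the act (2015-01-24) and discovery (2019-03-03), the claim accrued on 2019-03-03.
The untolled deadline — 6 years after 2019-03-03 — is 2025-03-03.
The pending criminal prosecution from 2024-08-26 to 2024-10-20 tolled the period for 55 days, extending the deadline to 2025-04-27.
Because the defendant's absence from the jurisdiction ran from 2024-12-07 to 2025-10-31, the deadline is extended by 328 days to 2026-03-21.
The pending related arbitration from 2026-02-22 to 2027-02-22 tolled the period for 365 days, extending the deadline to 2027-03-21.
None of the other events listed affects the running of the period under the stated rules.

2027-03-21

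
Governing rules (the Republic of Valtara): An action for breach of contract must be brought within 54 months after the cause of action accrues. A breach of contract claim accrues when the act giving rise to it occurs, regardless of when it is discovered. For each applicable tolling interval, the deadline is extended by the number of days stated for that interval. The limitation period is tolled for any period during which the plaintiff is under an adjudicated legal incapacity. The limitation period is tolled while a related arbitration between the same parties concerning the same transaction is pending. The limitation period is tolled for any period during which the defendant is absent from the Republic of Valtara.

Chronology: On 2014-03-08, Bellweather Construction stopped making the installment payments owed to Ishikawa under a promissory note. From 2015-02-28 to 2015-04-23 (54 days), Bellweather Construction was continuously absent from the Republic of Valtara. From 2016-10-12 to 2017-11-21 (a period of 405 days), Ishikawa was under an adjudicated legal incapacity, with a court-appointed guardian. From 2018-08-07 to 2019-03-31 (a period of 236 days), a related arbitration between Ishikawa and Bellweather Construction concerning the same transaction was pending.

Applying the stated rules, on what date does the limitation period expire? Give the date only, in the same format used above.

2020-08-03

The cause of action accrued on 2014-03-08, the date of the act.
The untolled deadline — 54 months after 2014-03-08 — is 2018-09-08.
The period was tolled for 54 days by the defendant's absence from the jurisdiction (2015-02-28 to 2015-04-23), pushing the deadline to 2018-11-01.
The plaintiff's legal incapacity from 2016-10-12 to 2017-11-21 tolled the period for 405 days, extending the deadline to 2019-12-11.
The period was tolled for 236 days by the pending related arbitration (2018-08-07 to 2019-03-31), pushing the deadline to 2020-08-03.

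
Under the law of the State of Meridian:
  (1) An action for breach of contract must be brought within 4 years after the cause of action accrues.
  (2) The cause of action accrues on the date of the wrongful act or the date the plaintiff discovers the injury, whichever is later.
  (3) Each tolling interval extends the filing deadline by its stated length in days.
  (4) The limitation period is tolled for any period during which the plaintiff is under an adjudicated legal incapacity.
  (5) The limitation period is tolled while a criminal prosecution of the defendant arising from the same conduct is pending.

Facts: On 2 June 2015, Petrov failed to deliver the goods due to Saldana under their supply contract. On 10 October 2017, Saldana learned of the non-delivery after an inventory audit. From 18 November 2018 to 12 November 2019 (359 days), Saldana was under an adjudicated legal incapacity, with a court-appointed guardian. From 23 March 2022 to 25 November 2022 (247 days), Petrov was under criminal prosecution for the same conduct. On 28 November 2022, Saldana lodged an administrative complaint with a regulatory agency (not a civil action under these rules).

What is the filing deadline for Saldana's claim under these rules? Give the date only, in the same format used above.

The claim accrued on 10 October 2017 — the later of the 2 June 2015 act and the 10 October 2017 discovery.
Adding the 4 years base period to 10 October 2017 gives a deadline of 10 October 2021, before any tolling.
The plaintiff's legal incapacity from 18 November 2018 to 12 November 2019 tolled the period for 359 days, extending the deadline to 4 October 2022.
The period was tolled for 247 days by the pending criminal prosecution (23 March 2022 to 25 November 2022), pushing the deadline to 8 June 2023.
Nothing else in the chronology tolls or restarts the period.

8 June 2023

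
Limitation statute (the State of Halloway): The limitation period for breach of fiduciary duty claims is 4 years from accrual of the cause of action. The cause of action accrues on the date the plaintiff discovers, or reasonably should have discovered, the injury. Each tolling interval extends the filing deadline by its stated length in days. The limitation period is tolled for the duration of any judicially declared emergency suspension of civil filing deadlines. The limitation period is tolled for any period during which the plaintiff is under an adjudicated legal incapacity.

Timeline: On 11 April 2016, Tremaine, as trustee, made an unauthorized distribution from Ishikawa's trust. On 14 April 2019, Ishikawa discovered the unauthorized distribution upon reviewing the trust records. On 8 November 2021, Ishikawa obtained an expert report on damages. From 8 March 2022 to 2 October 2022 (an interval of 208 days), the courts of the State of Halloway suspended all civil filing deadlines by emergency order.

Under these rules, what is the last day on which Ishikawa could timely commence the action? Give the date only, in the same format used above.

8 November 2023

Under the discovery rule, the claim accrued on 14 April 2019, when Ishikawa discovered the injury — not on the 11 April 2016 date of the underlying act.
4 years from 14 April 2019 is 14 April 2023.
Because the emergency suspension of filing deadlines ran from 8 March 2022 to 2 October 2022, the deadline is extended by 208 days to 8 November 2023.
None of the other events listed affects the running of the period under the stated rules.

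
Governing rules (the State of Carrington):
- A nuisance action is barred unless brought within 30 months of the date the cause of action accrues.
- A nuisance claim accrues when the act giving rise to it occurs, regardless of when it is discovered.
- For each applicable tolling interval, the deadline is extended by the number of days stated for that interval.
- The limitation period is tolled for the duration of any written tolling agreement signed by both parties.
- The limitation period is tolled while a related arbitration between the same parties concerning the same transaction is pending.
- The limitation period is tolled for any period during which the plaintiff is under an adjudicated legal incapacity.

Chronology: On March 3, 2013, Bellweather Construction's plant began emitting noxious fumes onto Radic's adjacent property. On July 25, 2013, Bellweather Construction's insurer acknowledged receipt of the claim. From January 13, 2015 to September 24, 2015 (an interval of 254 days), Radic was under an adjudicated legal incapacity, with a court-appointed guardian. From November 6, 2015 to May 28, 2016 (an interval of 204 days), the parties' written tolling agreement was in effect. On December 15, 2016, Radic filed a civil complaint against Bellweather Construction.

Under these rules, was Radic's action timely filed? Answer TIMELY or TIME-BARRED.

TIME-BARRED

The limitation period began to run on March 3, 2013.
The untolled deadline — 30 months after March 3, 2013 — is September 3, 2015.
Because the plaintiff's legal incapacity ran from January 13, 2015 to September 24, 2015, the deadline is extended by 254 days to May 14, 2016.
The written tolling agreement from November 6, 2015 to May 28, 2016 tolled the period for 204 days, extending the deadline to December 4, 2016.
The other events in the timeline have no effect on the limitation period under the stated rules.
Filing on December 15, 2016 missed the December 4, 2016 deadline — the action is time-barred.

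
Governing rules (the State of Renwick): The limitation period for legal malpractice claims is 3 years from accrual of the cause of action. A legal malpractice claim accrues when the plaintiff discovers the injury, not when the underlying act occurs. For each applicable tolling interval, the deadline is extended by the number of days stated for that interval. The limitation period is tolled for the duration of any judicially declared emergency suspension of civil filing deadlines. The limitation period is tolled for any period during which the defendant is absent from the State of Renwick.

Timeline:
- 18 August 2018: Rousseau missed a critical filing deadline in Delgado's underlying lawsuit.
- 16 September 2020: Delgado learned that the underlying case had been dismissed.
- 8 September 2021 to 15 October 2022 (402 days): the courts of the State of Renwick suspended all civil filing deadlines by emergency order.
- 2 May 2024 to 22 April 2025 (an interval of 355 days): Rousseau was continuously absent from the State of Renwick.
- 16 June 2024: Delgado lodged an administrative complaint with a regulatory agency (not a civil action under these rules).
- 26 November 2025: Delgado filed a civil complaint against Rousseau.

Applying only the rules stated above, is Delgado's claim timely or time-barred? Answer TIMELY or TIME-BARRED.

TIME-BARRED

Accrual is tied to discovery, so the period began on 16 September 2020 rather than on 18 August 2018 when the act occurred.
Adding the 3 years base period to 16 September 2020 gives a deadline of 16 September 2023, before any tolling.
Because the emergency suspension of filing deadlines ran from 8 September 2021 to 15 October 2022, the deadline is extended by 402 days to 22 October 2024.
The defendant's absence from the jurisdiction from 2 May 2024 to 22 April 2025 tolled the period for 355 days, extending the deadline to 12 October 2025.
The other events in the timeline have no effect on the limitation period under the stated rules.
Filing on 26 November 2025 missed the 12 October 2025 deadline — the action is time-barred.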